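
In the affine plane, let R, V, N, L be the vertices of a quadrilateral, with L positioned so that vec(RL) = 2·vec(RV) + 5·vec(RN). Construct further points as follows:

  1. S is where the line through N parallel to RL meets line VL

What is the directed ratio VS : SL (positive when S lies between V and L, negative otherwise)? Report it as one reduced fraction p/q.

VS:SL = -7/2

Set R = (0, 0), V = (1, 0), N = (0, 1), L = (2, 5); any affine frame gives the same invariant.
1. S is where the line through N parallel to RL meets line VL ⇒ S = (12/5, 7)
S = V + t·(L−V) with t = 7/5, so VS:SL = t:(1−t) = 7/5:-2/5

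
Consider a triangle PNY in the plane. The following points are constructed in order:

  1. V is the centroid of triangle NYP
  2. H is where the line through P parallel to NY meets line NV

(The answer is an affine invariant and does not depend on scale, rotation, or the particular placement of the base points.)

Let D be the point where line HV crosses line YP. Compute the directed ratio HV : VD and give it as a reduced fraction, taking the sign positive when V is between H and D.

HV:VD = -4

Assign P = (0, 0), N = (1, 0), Y = (0, 1) — the answer is frame-independent, so this choice is without loss of generality.
1. V is the centroid of triangle NYP ⇒ V = (1/3, 1/3)
2. H is where the line through P parallel to NY meets line NV ⇒ H = (-1, 1)
line HV meets YP at D = (0, 1/2)
V = H + t·(D−H) with t = 4/3, so HV:VD = 4/3:-1/3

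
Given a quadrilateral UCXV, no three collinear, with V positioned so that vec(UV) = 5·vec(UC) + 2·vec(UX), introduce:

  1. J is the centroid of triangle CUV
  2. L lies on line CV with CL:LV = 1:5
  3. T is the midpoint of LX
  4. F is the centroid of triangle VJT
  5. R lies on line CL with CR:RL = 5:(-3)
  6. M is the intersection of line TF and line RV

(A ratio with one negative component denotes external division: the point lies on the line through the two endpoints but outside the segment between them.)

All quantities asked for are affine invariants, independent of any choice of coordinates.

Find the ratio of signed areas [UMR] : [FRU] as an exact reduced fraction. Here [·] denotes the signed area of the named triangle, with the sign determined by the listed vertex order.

[UMR]:[FRU] = 63/85

Set U = (0, 0), C = (1, 0), X = (0, 1), V = (5, 2); any affine frame gives the same invariant.
1. J is the centroid of triangle CUV ⇒ J = (2, 2/3)
2. L lies on line CV with CL:LV = 1:5 ⇒ L = (5/3, 1/3)
3. T is the midpoint of LX ⇒ T = (5/6, 2/3)
4. F is the centroid of triangle VJT ⇒ F = (47/18, 10/9)
5. R lies on line CL with CR:RL = 5:(-3) ⇒ R = (8/3, 5/6)
6. M is the intersection of line TF and line RV ⇒ M = (23/6, 17/12)
2·[UMR] = -7/12, 2·[FRU] = -85/108
[UMR]:[FRU] = -7/12:-85/108 = 63/85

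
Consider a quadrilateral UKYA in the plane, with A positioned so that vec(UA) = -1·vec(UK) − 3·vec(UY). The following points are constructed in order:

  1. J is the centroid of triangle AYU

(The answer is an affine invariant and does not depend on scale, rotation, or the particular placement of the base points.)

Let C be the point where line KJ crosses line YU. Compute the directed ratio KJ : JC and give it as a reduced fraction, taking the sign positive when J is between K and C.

KJ:JC = -4

Set U = (0, 0), K = (1, 0), Y = (0, 1), A = (-1, -3); any affine frame gives the same invariant.
1. J is the centroid of triangle AYU ⇒ J = (-1/3, -2/3)
line KJ meets YU at C = (0, -1/2)
J = K + t·(C−K) with t = 4/3, so KJ:JC = 4/3:-1/3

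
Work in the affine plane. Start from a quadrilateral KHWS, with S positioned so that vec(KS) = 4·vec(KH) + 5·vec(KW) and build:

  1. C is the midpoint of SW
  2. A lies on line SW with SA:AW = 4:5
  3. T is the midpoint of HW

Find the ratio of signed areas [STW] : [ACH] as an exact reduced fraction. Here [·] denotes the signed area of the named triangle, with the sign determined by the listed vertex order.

[STW]:[ACH] = -9

Work in coordinates with K = (0, 0), H = (1, 0), W = (0, 1), S = (4, 5).
1. C is the midpoint of SW ⇒ C = (2, 3)
2. A lies on line SW with SA:AW = 4:5 ⇒ A = (20/9, 29/9)
3. T is the midpoint of HW ⇒ T = (1/2, 1/2)
2·[STW] = -4, 2·[ACH] = 4/9
[STW]:[ACH] = -4:4/9 = -9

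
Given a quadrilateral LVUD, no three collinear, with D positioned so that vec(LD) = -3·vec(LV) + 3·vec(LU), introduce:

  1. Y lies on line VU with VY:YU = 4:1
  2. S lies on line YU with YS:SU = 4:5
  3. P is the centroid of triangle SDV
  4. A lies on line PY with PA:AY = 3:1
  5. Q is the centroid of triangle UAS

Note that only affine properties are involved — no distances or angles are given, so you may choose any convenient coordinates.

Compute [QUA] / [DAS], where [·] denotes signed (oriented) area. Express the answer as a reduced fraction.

[QUA]:[DAS] = 5/228

Assign L = (0, 0), V = (1, 0), U = (0, 1), D = (-3, 3) — the answer is frame-independent, so this choice is without loss of generality.
1. Y lies on line VU with VY:YU = 4:1 ⇒ Y = (1/5, 4/5)
2. S lies on line YU with YS:SU = 4:5 ⇒ S = (1/9, 8/9)
3. P is the centroid of triangle SDV ⇒ P = (-17/27, 35/27)
4. A lies on line PY with PA:AY = 3:1 ⇒ A = (-1/135, 499/540)
5. Q is the centroid of triangle UAS ⇒ Q = (14/405, 1519/1620)
2·[QUA] = 1/324, 2·[DAS] = 19/135
[QUA]:[DAS] = 1/324:19/135 = 5/228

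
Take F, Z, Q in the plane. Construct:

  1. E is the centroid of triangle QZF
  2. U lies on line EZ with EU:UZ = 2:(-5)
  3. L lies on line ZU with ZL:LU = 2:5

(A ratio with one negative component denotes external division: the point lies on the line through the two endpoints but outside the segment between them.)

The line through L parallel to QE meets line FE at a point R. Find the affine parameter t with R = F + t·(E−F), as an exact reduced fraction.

Assign F = (0, 0), Z = (1, 0), Q = (0, 1) — the answer is frame-independent, so this choice is without loss of generality.
1. E is the centroid of triangle QZF ⇒ E = (1/3, 1/3)
2. U lies on line EZ with EU:UZ = 2:(-5) ⇒ U = (-1/9, 5/9)
3. L lies on line ZU with ZL:LU = 2:5 ⇒ L = (43/63, 10/63)
through L parallel to QE: direction (1/3, -2/3); meets FE at R = (32/63, 32/63)
R = F + t·(E−F) with t = 32/21

t = 32/21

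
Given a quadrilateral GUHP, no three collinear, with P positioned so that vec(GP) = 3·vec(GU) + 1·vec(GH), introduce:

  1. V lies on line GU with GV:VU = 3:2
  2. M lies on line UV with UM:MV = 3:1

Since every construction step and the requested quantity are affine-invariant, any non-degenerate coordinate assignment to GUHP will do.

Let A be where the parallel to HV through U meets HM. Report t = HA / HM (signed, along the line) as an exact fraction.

t = 4

Set G = (0, 0), U = (1, 0), H = (0, 1), P = (3, 1); any affine frame gives the same invariant.
1. V lies on line GU with GV:VU = 3:2 ⇒ V = (3/5, 0)
2. M lies on line UV with UM:MV = 3:1 ⇒ M = (7/10, 0)
through U parallel to HV: direction (3/5, -1); meets HM at A = (14/5, -3)
A = H + t·(M−H) with t = 4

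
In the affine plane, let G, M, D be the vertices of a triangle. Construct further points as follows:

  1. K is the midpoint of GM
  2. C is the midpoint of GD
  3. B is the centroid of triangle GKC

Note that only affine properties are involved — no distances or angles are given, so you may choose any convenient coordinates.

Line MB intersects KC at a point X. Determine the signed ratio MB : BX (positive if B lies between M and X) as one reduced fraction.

MB:BX = -4

Assign G = (0, 0), M = (1, 0), D = (0, 1) — the answer is frame-independent, so this choice is without loss of generality.
1. K is the midpoint of GM ⇒ K = (1/2, 0)
2. C is the midpoint of GD ⇒ C = (0, 1/2)
3. B is the centroid of triangle GKC ⇒ B = (1/6, 1/6)
line MB meets KC at X = (3/8, 1/8)
B = M + t·(X−M) with t = 4/3, so MB:BX = 4/3:-1/3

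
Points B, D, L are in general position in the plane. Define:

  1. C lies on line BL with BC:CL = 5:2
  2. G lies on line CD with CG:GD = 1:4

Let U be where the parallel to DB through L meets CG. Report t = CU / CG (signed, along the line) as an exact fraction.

Set B = (0, 0), D = (1, 0), L = (0, 1); any affine frame gives the same invariant.
1. C lies on line BL with BC:CL = 5:2 ⇒ C = (0, 5/7)
2. G lies on line CD with CG:GD = 1:4 ⇒ G = (1/5, 4/7)
through L parallel to DB: direction (-1, 0); meets CG at U = (-2/5, 1)
U = C + t·(G−C) with t = -2

t = -2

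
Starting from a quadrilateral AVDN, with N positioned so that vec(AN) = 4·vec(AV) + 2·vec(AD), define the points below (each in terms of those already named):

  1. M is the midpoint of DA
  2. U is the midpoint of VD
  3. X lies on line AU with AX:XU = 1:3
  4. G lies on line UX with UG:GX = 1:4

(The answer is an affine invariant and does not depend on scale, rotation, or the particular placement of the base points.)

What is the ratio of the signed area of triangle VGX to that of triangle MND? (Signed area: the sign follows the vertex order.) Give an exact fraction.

[VGX]:[MND] = 3/20

Choose coordinates A = (0, 0), V = (1, 0), D = (0, 1), N = (4, 2).
1. M is the midpoint of DA ⇒ M = (0, 1/2)
2. U is the midpoint of VD ⇒ U = (1/2, 1/2)
3. X lies on line AU with AX:XU = 1:3 ⇒ X = (1/8, 1/8)
4. G lies on line UX with UG:GX = 1:4 ⇒ G = (17/40, 17/40)
2·[VGX] = 3/10, 2·[MND] = 2
[VGX]:[MND] = 3/10:2 = 3/20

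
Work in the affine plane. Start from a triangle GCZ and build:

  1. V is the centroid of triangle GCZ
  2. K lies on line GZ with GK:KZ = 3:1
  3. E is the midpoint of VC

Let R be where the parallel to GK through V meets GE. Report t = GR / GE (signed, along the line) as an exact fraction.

Work in coordinates with G = (0, 0), C = (1, 0), Z = (0, 1).
1. V is the centroid of triangle GCZ ⇒ V = (1/3, 1/3)
2. K lies on line GZ with GK:KZ = 3:1 ⇒ K = (0, 3/4)
3. E is the midpoint of VC ⇒ E = (2/3, 1/6)
through V parallel to GK: direction (0, 3/4); meets GE at R = (1/3, 1/12)
R = G + t·(E−G) with t = 1/2

t = 1/2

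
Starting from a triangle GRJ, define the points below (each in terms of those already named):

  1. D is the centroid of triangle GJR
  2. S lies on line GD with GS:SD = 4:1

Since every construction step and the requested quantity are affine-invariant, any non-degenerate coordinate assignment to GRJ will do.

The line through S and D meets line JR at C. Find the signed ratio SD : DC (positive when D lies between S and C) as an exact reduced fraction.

SD:DC = 2/5

Set G = (0, 0), R = (1, 0), J = (0, 1); any affine frame gives the same invariant.
1. D is the centroid of triangle GJR ⇒ D = (1/3, 1/3)
2. S lies on line GD with GS:SD = 4:1 ⇒ S = (4/15, 4/15)
line SD meets JR at C = (1/2, 1/2)
D = S + t·(C−S) with t = 2/7, so SD:DC = 2/7:5/7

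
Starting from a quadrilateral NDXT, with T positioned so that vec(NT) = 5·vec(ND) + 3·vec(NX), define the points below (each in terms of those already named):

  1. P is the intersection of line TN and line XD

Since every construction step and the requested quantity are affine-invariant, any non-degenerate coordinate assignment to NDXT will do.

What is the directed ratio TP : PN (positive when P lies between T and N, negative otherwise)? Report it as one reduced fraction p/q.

TP:PN = 7

Assign N = (0, 0), D = (1, 0), X = (0, 1), T = (5, 3) — the answer is frame-independent, so this choice is without loss of generality.
1. P is the intersection of line TN and line XD ⇒ P = (5/8, 3/8)
P = T + t·(N−T) with t = 7/8, so TP:PN = t:(1−t) = 7/8:1/8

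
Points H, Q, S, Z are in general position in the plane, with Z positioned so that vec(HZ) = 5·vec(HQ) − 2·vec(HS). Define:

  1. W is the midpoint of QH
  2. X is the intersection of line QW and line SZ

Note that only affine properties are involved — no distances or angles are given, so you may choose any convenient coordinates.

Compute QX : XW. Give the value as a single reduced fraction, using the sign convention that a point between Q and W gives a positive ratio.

Set H = (0, 0), Q = (1, 0), S = (0, 1), Z = (5, -2); any affine frame gives the same invariant.
1. W is the midpoint of QH ⇒ W = (1/2, 0)
2. X is the intersection of line QW and line SZ ⇒ X = (5/3, 0)
X = Q + t·(W−Q) with t = -4/3, so QX:XW = t:(1−t) = -4/3:7/3

QX:XW = -4/7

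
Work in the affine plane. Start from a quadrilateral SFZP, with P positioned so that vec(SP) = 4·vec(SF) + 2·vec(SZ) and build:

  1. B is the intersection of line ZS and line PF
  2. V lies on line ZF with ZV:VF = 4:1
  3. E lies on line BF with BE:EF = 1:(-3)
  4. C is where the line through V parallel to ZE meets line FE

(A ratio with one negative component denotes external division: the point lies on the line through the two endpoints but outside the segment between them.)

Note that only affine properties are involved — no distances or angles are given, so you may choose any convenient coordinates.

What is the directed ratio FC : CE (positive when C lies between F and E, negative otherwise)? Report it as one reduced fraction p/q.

FC:CE = 1/4

Set S = (0, 0), F = (1, 0), Z = (0, 1), P = (4, 2); any affine frame gives the same invariant.
1. B is the intersection of line ZS and line PF ⇒ B = (0, -2/3)
2. V lies on line ZF with ZV:VF = 4:1 ⇒ V = (4/5, 1/5)
3. E lies on line BF with BE:EF = 1:(-3) ⇒ E = (-1/2, -1)
4. C is where the line through V parallel to ZE meets line FE ⇒ C = (7/10, -1/5)
C = F + t·(E−F) with t = 1/5, so FC:CE = t:(1−t) = 1/5:4/5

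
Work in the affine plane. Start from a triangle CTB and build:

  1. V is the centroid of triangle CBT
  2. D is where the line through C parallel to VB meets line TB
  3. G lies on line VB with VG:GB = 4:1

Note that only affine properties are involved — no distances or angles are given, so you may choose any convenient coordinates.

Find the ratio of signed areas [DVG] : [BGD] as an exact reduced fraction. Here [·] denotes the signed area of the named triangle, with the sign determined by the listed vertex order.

Assign C = (0, 0), T = (1, 0), B = (0, 1) — the answer is frame-independent, so this choice is without loss of generality.
1. V is the centroid of triangle CBT ⇒ V = (1/3, 1/3)
2. D is where the line through C parallel to VB meets line TB ⇒ D = (-1, 2)
3. G lies on line VB with VG:GB = 4:1 ⇒ G = (1/15, 13/15)
2·[DVG] = 4/15, 2·[BGD] = -1/15
[DVG]:[BGD] = 4/15:-1/15 = -4

[DVG]:[BGD] = -4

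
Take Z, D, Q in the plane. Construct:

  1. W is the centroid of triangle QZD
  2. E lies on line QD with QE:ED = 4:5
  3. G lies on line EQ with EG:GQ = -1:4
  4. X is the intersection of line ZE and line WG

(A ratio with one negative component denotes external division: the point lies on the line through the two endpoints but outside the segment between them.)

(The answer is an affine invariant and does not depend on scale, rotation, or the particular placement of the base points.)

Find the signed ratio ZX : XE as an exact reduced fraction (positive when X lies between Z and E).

ZX:XE = 5/4

Set Z = (0, 0), D = (1, 0), Q = (0, 1); any affine frame gives the same invariant.
1. W is the centroid of triangle QZD ⇒ W = (1/3, 1/3)
2. E lies on line QD with QE:ED = 4:5 ⇒ E = (4/9, 5/9)
3. G lies on line EQ with EG:GQ = -1:4 ⇒ G = (16/27, 11/27)
4. X is the intersection of line ZE and line WG ⇒ X = (20/81, 25/81)
X = Z + t·(E−Z) with t = 5/9, so ZX:XE = t:(1−t) = 5/9:4/9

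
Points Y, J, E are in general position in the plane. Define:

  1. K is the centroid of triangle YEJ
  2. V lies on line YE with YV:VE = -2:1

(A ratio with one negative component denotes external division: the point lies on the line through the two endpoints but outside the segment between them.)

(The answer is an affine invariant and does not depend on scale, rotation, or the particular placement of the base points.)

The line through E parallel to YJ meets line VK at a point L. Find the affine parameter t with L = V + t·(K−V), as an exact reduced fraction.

t = 3/5

Set Y = (0, 0), J = (1, 0), E = (0, 1); any affine frame gives the same invariant.
1. K is the centroid of triangle YEJ ⇒ K = (1/3, 1/3)
2. V lies on line YE with YV:VE = -2:1 ⇒ V = (0, 2)
through E parallel to YJ: direction (1, 0); meets VK at L = (1/5, 1)
L = V + t·(K−V) with t = 3/5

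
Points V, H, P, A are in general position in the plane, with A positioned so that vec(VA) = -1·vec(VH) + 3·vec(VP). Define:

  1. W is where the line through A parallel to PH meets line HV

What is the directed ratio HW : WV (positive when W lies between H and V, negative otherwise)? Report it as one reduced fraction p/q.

HW:WV = -1/2

Work in coordinates with V = (0, 0), H = (1, 0), P = (0, 1), A = (-1, 3).
1. W is where the line through A parallel to PH meets line HV ⇒ W = (2, 0)
W = H + t·(V−H) with t = -1, so HW:WV = t:(1−t) = -1:2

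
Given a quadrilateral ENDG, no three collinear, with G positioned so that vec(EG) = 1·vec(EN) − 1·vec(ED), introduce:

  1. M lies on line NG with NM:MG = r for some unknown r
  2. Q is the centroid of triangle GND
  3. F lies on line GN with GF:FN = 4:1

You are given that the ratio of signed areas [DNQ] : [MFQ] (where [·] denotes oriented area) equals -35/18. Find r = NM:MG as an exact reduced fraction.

Choose coordinates E = (0, 0), N = (1, 0), D = (0, 1), G = (1, -1).
1. With NM:MG = r, write λ = r/(r+1) so M = N + λ·(G−N); M is affine-linear in λ
2. Q is the centroid of triangle GND ⇒ Q = (2/3, 0)
3. F lies on line GN with GF:FN = 4:1 ⇒ F = (1, -1/5)
Every point depending on M is an affine combination of M and λ-independent points, so each such coordinate is linear in λ; the λ² term in each signed area is a multiple of (G−N)×(G−N) = 0, so 2·[DNQ] and 2·[MFQ] are each linear in λ. Evaluating at λ=0 and λ=1:
  2·[DNQ] = -1/3,   2·[MFQ] = 1/3·λ − 1/15
So [DNQ]:[MFQ] = (-1/3) / (1/3·λ − 1/15). Setting this equal to -35/18:
  -1/3 = -35/18·(1/3·λ − 1/15)  ⇒  λ = 5/7
Then r = λ/(1−λ) = (5/7)/(2/7) = 5/2. Check: with r = 5/2, M = (1, -5/7) and [DNQ]:[MFQ] = -35/18 as required.

r = 5/2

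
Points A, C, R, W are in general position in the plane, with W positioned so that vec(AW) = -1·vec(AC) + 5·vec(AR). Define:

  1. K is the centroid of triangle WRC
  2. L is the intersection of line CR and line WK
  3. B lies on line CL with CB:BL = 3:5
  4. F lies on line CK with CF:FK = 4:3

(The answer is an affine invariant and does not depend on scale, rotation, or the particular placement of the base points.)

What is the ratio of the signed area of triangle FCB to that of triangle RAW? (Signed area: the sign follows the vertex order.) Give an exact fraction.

Choose coordinates A = (0, 0), C = (1, 0), R = (0, 1), W = (-1, 5).
1. K is the centroid of triangle WRC ⇒ K = (0, 2)
2. L is the intersection of line CR and line WK ⇒ L = (1/2, 1/2)
3. B lies on line CL with CB:BL = 3:5 ⇒ B = (13/16, 3/16)
4. F lies on line CK with CF:FK = 4:3 ⇒ F = (3/7, 8/7)
2·[FCB] = -3/28, 2·[RAW] = -1
[FCB]:[RAW] = -3/28:-1 = 3/28

[FCB]:[RAW] = 3/28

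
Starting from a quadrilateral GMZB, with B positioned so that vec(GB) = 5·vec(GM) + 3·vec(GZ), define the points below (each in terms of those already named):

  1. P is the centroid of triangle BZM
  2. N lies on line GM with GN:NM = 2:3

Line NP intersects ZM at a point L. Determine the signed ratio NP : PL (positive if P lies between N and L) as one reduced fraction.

NP:PL = -44/35

Set G = (0, 0), M = (1, 0), Z = (0, 1), B = (5, 3); any affine frame gives the same invariant.
1. P is the centroid of triangle BZM ⇒ P = (2, 4/3)
2. N lies on line GM with GN:NM = 2:3 ⇒ N = (2/5, 0)
line NP meets ZM at L = (8/11, 3/11)
P = N + t·(L−N) with t = 44/9, so NP:PL = 44/9:-35/9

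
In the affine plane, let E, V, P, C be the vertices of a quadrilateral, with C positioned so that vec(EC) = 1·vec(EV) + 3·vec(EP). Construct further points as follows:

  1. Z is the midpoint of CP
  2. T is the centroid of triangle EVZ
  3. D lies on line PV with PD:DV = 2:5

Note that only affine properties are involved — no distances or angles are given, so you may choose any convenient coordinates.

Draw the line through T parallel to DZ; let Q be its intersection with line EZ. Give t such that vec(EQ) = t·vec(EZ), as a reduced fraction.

Set E = (0, 0), V = (1, 0), P = (0, 1), C = (1, 3); any affine frame gives the same invariant.
1. Z is the midpoint of CP ⇒ Z = (1/2, 2)
2. T is the centroid of triangle EVZ ⇒ T = (1/2, 2/3)
3. D lies on line PV with PD:DV = 2:5 ⇒ D = (2/7, 5/7)
through T parallel to DZ: direction (3/14, 9/7); meets EZ at Q = (7/6, 14/3)
Q = E + t·(Z−E) with t = 7/3

t = 7/3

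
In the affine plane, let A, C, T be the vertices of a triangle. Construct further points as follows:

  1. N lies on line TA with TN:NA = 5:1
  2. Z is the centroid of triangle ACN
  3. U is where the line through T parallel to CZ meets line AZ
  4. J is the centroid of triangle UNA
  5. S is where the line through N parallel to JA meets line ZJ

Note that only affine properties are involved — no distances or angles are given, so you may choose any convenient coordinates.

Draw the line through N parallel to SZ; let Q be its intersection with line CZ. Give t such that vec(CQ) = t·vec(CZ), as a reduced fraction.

Assign A = (0, 0), C = (1, 0), T = (0, 1) — the answer is frame-independent, so this choice is without loss of generality.
1. N lies on line TA with TN:NA = 5:1 ⇒ N = (0, 1/6)
2. Z is the centroid of triangle ACN ⇒ Z = (1/3, 1/18)
3. U is where the line through T parallel to CZ meets line AZ ⇒ U = (4, 2/3)
4. J is the centroid of triangle UNA ⇒ J = (4/3, 5/18)
5. S is where the line through N parallel to JA meets line ZJ ⇒ S = (40/3, 53/18)
through N parallel to SZ: direction (-13, -26/9); meets CZ at Q = (-3/11, 7/66)
Q = C + t·(Z−C) with t = 21/11

t = 21/11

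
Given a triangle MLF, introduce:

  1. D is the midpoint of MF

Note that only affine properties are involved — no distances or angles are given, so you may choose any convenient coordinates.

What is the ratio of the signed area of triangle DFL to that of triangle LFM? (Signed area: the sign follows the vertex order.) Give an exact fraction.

[DFL]:[LFM] = -1/2

Work in coordinates with M = (0, 0), L = (1, 0), F = (0, 1).
1. D is the midpoint of MF ⇒ D = (0, 1/2)
2·[DFL] = -1/2, 2·[LFM] = 1
[DFL]:[LFM] = -1/2:1 = -1/2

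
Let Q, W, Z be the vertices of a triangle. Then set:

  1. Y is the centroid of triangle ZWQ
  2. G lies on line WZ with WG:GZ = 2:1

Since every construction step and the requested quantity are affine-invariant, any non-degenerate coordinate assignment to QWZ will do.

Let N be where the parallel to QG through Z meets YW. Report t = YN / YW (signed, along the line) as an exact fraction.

Work in coordinates with Q = (0, 0), W = (1, 0), Z = (0, 1).
1. Y is the centroid of triangle ZWQ ⇒ Y = (1/3, 1/3)
2. G lies on line WZ with WG:GZ = 2:1 ⇒ G = (1/3, 2/3)
through Z parallel to QG: direction (1/3, 2/3); meets YW at N = (-1/5, 3/5)
N = Y + t·(W−Y) with t = -4/5

t = -4/5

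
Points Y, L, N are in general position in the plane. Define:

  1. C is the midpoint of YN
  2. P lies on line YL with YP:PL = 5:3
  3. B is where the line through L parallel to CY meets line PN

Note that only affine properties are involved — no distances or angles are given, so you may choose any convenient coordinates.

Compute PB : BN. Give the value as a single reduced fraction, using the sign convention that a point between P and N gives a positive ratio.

PB:BN = -3/8

Work in coordinates with Y = (0, 0), L = (1, 0), N = (0, 1).
1. C is the midpoint of YN ⇒ C = (0, 1/2)
2. P lies on line YL with YP:PL = 5:3 ⇒ P = (5/8, 0)
3. B is where the line through L parallel to CY meets line PN ⇒ B = (1, -3/5)
B = P + t·(N−P) with t = -3/5, so PB:BN = t:(1−t) = -3/5:8/5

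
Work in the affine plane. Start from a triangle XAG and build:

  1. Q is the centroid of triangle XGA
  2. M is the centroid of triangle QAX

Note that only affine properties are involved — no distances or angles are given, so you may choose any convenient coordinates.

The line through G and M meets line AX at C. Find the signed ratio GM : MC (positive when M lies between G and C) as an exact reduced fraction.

Set X = (0, 0), A = (1, 0), G = (0, 1); any affine frame gives the same invariant.
1. Q is the centroid of triangle XGA ⇒ Q = (1/3, 1/3)
2. M is the centroid of triangle QAX ⇒ M = (4/9, 1/9)
line GM meets AX at C = (1/2, 0)
M = G + t·(C−G) with t = 8/9, so GM:MC = 8/9:1/9

GM:MC = 8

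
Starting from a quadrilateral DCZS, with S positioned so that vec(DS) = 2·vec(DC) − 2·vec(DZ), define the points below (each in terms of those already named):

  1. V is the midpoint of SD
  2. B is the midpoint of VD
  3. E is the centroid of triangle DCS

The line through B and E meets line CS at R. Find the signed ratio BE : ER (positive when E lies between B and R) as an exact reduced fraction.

BE:ER = 5/4

Choose coordinates D = (0, 0), C = (1, 0), Z = (0, 1), S = (2, -2).
1. V is the midpoint of SD ⇒ V = (1, -1)
2. B is the midpoint of VD ⇒ B = (1/2, -1/2)
3. E is the centroid of triangle DCS ⇒ E = (1, -2/3)
line BE meets CS at R = (7/5, -4/5)
E = B + t·(R−B) with t = 5/9, so BE:ER = 5/9:4/9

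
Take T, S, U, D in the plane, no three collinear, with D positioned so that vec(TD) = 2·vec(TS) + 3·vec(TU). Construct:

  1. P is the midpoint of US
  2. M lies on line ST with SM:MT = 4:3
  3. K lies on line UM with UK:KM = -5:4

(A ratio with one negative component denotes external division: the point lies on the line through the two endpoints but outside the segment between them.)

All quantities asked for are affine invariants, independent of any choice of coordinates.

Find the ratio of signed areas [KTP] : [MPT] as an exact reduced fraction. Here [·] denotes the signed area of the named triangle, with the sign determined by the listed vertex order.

Set T = (0, 0), S = (1, 0), U = (0, 1), D = (2, 3); any affine frame gives the same invariant.
1. P is the midpoint of US ⇒ P = (1/2, 1/2)
2. M lies on line ST with SM:MT = 4:3 ⇒ M = (3/7, 0)
3. K lies on line UM with UK:KM = -5:4 ⇒ K = (15/7, -4)
2·[KTP] = -43/14, 2·[MPT] = 3/14
[KTP]:[MPT] = -43/14:3/14 = -43/3

[KTP]:[MPT] = -43/3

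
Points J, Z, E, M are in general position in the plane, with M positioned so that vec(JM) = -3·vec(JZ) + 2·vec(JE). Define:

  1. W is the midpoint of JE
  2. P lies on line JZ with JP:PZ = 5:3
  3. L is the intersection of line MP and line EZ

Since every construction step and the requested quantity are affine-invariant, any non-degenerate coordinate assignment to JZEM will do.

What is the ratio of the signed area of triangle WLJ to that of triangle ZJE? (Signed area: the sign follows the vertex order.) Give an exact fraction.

Assign J = (0, 0), Z = (1, 0), E = (0, 1), M = (-3, 2) — the answer is frame-independent, so this choice is without loss of generality.
1. W is the midpoint of JE ⇒ W = (0, 1/2)
2. P lies on line JZ with JP:PZ = 5:3 ⇒ P = (5/8, 0)
3. L is the intersection of line MP and line EZ ⇒ L = (19/13, -6/13)
2·[WLJ] = -19/26, 2·[ZJE] = -1
[WLJ]:[ZJE] = -19/26:-1 = 19/26

[WLJ]:[ZJE] = 19/26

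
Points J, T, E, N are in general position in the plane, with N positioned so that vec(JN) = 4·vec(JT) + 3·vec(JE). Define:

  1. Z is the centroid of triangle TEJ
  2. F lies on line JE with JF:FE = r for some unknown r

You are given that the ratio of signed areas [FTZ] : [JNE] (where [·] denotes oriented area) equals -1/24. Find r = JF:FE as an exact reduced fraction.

r = 3

Work in coordinates with J = (0, 0), T = (1, 0), E = (0, 1), N = (4, 3).
1. Z is the centroid of triangle TEJ ⇒ Z = (1/3, 1/3)
2. With JF:FE = r, write λ = r/(r+1) so F = J + λ·(E−J); F is affine-linear in λ
Every point depending on F is an affine combination of F and λ-independent points, so each such coordinate is linear in λ; the λ² term in each signed area is a multiple of (E−J)×(E−J) = 0, so 2·[FTZ] and 2·[JNE] are each linear in λ. Evaluating at λ=0 and λ=1:
  2·[FTZ] = -2/3·λ + 1/3,   2·[JNE] = 4
So [FTZ]:[JNE] = (-2/3·λ + 1/3) / (4). Setting this equal to -1/24:
  -2/3·λ + 1/3 = -1/24·(4)  ⇒  λ = 3/4
Then r = λ/(1−λ) = (3/4)/(1/4) = 3. Check: with r = 3, F = (0, 3/4) and [FTZ]:[JNE] = -1/24 as required.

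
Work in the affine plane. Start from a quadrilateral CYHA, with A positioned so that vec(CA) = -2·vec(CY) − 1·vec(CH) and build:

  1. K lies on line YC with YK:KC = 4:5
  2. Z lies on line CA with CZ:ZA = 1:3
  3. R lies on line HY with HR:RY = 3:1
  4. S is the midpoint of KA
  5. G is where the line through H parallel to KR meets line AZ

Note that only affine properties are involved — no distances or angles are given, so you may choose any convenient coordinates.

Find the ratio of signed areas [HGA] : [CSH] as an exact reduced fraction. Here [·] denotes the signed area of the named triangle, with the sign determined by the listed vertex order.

Work in coordinates with C = (0, 0), Y = (1, 0), H = (0, 1), A = (-2, -1).
1. K lies on line YC with YK:KC = 4:5 ⇒ K = (5/9, 0)
2. Z lies on line CA with CZ:ZA = 1:3 ⇒ Z = (-1/2, -1/4)
3. R lies on line HY with HR:RY = 3:1 ⇒ R = (3/4, 1/4)
4. S is the midpoint of KA ⇒ S = (-13/18, -1/2)
5. G is where the line through H parallel to KR meets line AZ ⇒ G = (-14/11, -7/11)
2·[HGA] = -8/11, 2·[CSH] = -13/18
[HGA]:[CSH] = -8/11:-13/18 = 144/143

[HGA]:[CSH] = 144/143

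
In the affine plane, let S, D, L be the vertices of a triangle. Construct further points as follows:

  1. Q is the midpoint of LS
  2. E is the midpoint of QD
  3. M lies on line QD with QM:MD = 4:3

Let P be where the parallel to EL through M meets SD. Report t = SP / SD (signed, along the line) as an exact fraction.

t = 5/7

Work in coordinates with S = (0, 0), D = (1, 0), L = (0, 1).
1. Q is the midpoint of LS ⇒ Q = (0, 1/2)
2. E is the midpoint of QD ⇒ E = (1/2, 1/4)
3. M lies on line QD with QM:MD = 4:3 ⇒ M = (4/7, 3/14)
through M parallel to EL: direction (-1/2, 3/4); meets SD at P = (5/7, 0)
P = S + t·(D−S) with t = 5/7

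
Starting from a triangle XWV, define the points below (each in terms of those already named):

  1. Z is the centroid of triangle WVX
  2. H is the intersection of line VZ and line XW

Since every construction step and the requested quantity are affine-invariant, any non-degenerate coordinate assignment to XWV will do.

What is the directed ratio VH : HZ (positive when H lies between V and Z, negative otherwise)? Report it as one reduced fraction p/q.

VH:HZ = -3

Set X = (0, 0), W = (1, 0), V = (0, 1); any affine frame gives the same invariant.
1. Z is the centroid of triangle WVX ⇒ Z = (1/3, 1/3)
2. H is the intersection of line VZ and line XW ⇒ H = (1/2, 0)
H = V + t·(Z−V) with t = 3/2, so VH:HZ = t:(1−t) = 3/2:-1/2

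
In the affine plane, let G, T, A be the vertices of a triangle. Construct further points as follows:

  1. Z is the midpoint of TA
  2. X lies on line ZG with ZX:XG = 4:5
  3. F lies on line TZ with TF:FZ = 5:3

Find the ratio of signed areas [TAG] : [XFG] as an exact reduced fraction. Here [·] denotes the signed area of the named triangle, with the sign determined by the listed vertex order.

[TAG]:[XFG] = -48/5

Set G = (0, 0), T = (1, 0), A = (0, 1); any affine frame gives the same invariant.
1. Z is the midpoint of TA ⇒ Z = (1/2, 1/2)
2. X lies on line ZG with ZX:XG = 4:5 ⇒ X = (5/18, 5/18)
3. F lies on line TZ with TF:FZ = 5:3 ⇒ F = (11/16, 5/16)
2·[TAG] = 1, 2·[XFG] = -5/48
[TAG]:[XFG] = 1:-5/48 = -48/5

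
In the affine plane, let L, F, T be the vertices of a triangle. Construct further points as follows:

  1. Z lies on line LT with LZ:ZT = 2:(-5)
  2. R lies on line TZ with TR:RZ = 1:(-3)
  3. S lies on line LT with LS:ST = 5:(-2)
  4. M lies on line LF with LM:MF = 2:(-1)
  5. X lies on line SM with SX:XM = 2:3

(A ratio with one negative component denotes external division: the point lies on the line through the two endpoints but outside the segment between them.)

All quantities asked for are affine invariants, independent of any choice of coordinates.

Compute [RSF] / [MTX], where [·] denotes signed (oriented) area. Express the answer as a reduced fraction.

[RSF]:[MTX] = -5/24

Work in coordinates with L = (0, 0), F = (1, 0), T = (0, 1).
1. Z lies on line LT with LZ:ZT = 2:(-5) ⇒ Z = (0, -2/3)
2. R lies on line TZ with TR:RZ = 1:(-3) ⇒ R = (0, 11/6)
3. S lies on line LT with LS:ST = 5:(-2) ⇒ S = (0, 5/3)
4. M lies on line LF with LM:MF = 2:(-1) ⇒ M = (2, 0)
5. X lies on line SM with SX:XM = 2:3 ⇒ X = (4/5, 1)
2·[RSF] = 1/6, 2·[MTX] = -4/5
[RSF]:[MTX] = 1/6:-4/5 = -5/24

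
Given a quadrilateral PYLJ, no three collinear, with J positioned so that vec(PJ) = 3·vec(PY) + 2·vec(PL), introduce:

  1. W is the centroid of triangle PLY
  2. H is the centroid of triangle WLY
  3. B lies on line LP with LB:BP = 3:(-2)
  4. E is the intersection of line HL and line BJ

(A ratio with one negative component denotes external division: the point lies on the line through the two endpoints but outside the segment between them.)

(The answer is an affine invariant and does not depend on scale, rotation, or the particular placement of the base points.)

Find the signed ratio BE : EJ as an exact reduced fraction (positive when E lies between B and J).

Choose coordinates P = (0, 0), Y = (1, 0), L = (0, 1), J = (3, 2).
1. W is the centroid of triangle PLY ⇒ W = (1/3, 1/3)
2. H is the centroid of triangle WLY ⇒ H = (4/9, 4/9)
3. B lies on line LP with LB:BP = 3:(-2) ⇒ B = (0, -2)
4. E is the intersection of line HL and line BJ ⇒ E = (36/31, -14/31)
E = B + t·(J−B) with t = 12/31, so BE:EJ = t:(1−t) = 12/31:19/31

BE:EJ = 12/19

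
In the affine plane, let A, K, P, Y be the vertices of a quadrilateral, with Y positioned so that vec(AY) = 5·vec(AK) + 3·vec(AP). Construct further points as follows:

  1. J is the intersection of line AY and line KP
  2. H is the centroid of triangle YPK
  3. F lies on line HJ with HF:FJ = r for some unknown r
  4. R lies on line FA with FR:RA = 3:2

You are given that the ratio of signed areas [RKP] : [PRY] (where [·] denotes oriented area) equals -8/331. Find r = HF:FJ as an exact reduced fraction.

Set A = (0, 0), K = (1, 0), P = (0, 1), Y = (5, 3); any affine frame gives the same invariant.
1. J is the intersection of line AY and line KP ⇒ J = (5/8, 3/8)
2. H is the centroid of triangle YPK ⇒ H = (2, 4/3)
3. With HF:FJ = r, write λ = r/(r+1) so F = H + λ·(J−H); F is affine-linear in λ
4. R lies on line FA with FR:RA = 3:2 ⇒ R is an affine combination of earlier points and hence also affine-linear in λ
Every point depending on F is an affine combination of F and λ-independent points, so each such coordinate is linear in λ; the λ² term in each signed area is a multiple of (J−H)×(J−H) = 0, so 2·[RKP] and 2·[PRY] are each linear in λ. Evaluating at λ=0 and λ=1:
  2·[RKP] = 14/15·λ − 1/3,   2·[PRY] = 49/60·λ + 59/15
So [RKP]:[PRY] = (14/15·λ − 1/3) / (49/60·λ + 59/15). Setting this equal to -8/331:
  14/15·λ − 1/3 = -8/331·(49/60·λ + 59/15)  ⇒  λ = 1/4
Then r = λ/(1−λ) = (1/4)/(3/4) = 1/3. Check: with r = 1/3, F = (53/32, 35/32) and [RKP]:[PRY] = -8/331 as required.

r = 1/3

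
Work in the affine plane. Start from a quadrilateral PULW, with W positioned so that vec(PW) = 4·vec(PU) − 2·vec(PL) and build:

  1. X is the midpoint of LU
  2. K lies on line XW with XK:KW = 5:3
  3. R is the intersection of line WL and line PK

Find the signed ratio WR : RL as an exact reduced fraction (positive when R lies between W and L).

Choose coordinates P = (0, 0), U = (1, 0), L = (0, 1), W = (4, -2).
1. X is the midpoint of LU ⇒ X = (1/2, 1/2)
2. K lies on line XW with XK:KW = 5:3 ⇒ K = (43/16, -17/16)
3. R is the intersection of line WL and line PK ⇒ R = (172/61, -68/61)
R = W + t·(L−W) with t = 18/61, so WR:RL = t:(1−t) = 18/61:43/61

WR:RL = 18/43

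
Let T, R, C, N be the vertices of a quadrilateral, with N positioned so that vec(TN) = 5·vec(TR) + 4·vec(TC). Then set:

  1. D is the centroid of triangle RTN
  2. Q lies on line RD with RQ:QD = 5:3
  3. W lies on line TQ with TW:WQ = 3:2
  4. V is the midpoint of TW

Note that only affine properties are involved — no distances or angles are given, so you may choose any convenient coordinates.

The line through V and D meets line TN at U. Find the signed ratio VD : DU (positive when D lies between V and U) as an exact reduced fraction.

VD:DU = -19/40

Assign T = (0, 0), R = (1, 0), C = (0, 1), N = (5, 4) — the answer is frame-independent, so this choice is without loss of generality.
1. D is the centroid of triangle RTN ⇒ D = (2, 4/3)
2. Q lies on line RD with RQ:QD = 5:3 ⇒ Q = (13/8, 5/6)
3. W lies on line TQ with TW:WQ = 3:2 ⇒ W = (39/40, 1/2)
4. V is the midpoint of TW ⇒ V = (39/80, 1/4)
line VD meets TN at U = (-45/38, -18/19)
D = V + t·(U−V) with t = -19/21, so VD:DU = -19/21:40/21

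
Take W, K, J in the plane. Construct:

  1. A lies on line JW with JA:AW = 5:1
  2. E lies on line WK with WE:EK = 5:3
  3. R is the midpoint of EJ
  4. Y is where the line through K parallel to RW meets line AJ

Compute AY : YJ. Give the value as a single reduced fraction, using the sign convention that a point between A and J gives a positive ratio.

Work in coordinates with W = (0, 0), K = (1, 0), J = (0, 1).
1. A lies on line JW with JA:AW = 5:1 ⇒ A = (0, 1/6)
2. E lies on line WK with WE:EK = 5:3 ⇒ E = (5/8, 0)
3. R is the midpoint of EJ ⇒ R = (5/16, 1/2)
4. Y is where the line through K parallel to RW meets line AJ ⇒ Y = (0, -8/5)
Y = A + t·(J−A) with t = -53/25, so AY:YJ = t:(1−t) = -53/25:78/25

AY:YJ = -53/78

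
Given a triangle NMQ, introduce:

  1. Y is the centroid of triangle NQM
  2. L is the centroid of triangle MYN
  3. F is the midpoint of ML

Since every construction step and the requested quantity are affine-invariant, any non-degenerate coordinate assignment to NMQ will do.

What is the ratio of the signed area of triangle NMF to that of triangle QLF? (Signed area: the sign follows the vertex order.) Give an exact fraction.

[NMF]:[QLF] = 1/4

Choose coordinates N = (0, 0), M = (1, 0), Q = (0, 1).
1. Y is the centroid of triangle NQM ⇒ Y = (1/3, 1/3)
2. L is the centroid of triangle MYN ⇒ L = (4/9, 1/9)
3. F is the midpoint of ML ⇒ F = (13/18, 1/18)
2·[NMF] = 1/18, 2·[QLF] = 2/9
[NMF]:[QLF] = 1/18:2/9 = 1/4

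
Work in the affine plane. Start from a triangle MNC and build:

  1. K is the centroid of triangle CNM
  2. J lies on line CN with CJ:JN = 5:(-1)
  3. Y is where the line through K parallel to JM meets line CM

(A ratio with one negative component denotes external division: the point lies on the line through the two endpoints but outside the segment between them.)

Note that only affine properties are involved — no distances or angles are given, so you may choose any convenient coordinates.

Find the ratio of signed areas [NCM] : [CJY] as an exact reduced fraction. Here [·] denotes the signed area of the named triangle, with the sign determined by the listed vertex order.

Work in coordinates with M = (0, 0), N = (1, 0), C = (0, 1).
1. K is the centroid of triangle CNM ⇒ K = (1/3, 1/3)
2. J lies on line CN with CJ:JN = 5:(-1) ⇒ J = (5/4, -1/4)
3. Y is where the line through K parallel to JM meets line CM ⇒ Y = (0, 2/5)
2·[NCM] = 1, 2·[CJY] = -3/4
[NCM]:[CJY] = 1:-3/4 = -4/3

[NCM]:[CJY] = -4/3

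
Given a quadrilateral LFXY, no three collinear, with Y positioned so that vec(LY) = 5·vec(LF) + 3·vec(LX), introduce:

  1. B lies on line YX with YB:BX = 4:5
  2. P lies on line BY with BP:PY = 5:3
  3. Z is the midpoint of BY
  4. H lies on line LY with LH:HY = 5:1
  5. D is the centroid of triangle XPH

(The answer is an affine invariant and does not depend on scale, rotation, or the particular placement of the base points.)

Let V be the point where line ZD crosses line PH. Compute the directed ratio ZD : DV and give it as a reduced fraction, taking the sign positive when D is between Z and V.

Assign L = (0, 0), F = (1, 0), X = (0, 1), Y = (5, 3) — the answer is frame-independent, so this choice is without loss of generality.
1. B lies on line YX with YB:BX = 4:5 ⇒ B = (25/9, 19/9)
2. P lies on line BY with BP:PY = 5:3 ⇒ P = (25/6, 8/3)
3. Z is the midpoint of BY ⇒ Z = (35/9, 23/9)
4. H lies on line LY with LH:HY = 5:1 ⇒ H = (25/6, 5/2)
5. D is the centroid of triangle XPH ⇒ D = (25/9, 37/18)
line ZD meets PH at V = (25/6, 193/72)
D = Z + t·(V−Z) with t = -4, so ZD:DV = -4:5

ZD:DV = -4/5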